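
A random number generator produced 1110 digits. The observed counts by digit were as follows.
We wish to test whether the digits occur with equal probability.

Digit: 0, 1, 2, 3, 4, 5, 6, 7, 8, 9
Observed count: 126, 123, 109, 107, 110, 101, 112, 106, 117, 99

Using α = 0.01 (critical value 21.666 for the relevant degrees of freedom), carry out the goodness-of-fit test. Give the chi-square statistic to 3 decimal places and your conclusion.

6.270; do not reject

Expected count for each of the 10 categories: 1110/10 = 111.
cat         O        E   (O−E)²/E
0         126      111     2.0270
1         123      111     1.2973
2         109      111     0.0360
3         107      111     0.1441
4         110      111     0.0090
5         101      111     0.9009
6         112      111     0.0090
7         106      111     0.2252
8         117      111     0.3243
9          99      111     1.2973
Sum = 6.270
df = 9. Since 6.270 < 21.666, we do not reject H₀.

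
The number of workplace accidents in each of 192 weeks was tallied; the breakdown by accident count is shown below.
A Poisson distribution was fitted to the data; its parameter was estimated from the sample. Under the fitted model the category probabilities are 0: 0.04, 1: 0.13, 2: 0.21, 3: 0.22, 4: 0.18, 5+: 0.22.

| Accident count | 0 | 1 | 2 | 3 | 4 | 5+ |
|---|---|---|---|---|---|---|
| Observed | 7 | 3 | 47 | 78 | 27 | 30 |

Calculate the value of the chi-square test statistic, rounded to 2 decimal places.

Expected counts E_i = n·p_i: 192×0.04 = 7.68, 192×0.13 = 24.96, 192×0.21 = 40.32, 192×0.22 = 42.24, 192×0.18 = 34.56, 192×0.22 = 42.24.
χ² = (7−7.68)²/7.68 + (3−24.96)²/24.96 + (47−40.32)²/40.32 + (78−42.24)²/42.24 + (27−34.56)²/34.56 + (30−42.24)²/42.24
   = 0.060 + 19.321 + 1.107 + 30.274 + 1.654 + 3.547
Sum = 55.96

55.96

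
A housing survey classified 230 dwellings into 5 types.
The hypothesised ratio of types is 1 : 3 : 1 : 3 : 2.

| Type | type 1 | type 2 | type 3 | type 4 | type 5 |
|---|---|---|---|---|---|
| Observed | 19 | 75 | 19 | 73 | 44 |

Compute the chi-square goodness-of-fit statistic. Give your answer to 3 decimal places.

2.232

Ratio total = 10. Expected counts: 230×1/10 = 23, 230×3/10 = 69, 230×1/10 = 23, 230×3/10 = 69, 230×2/10 = 46.
χ² = (19−23)²/23 + (75−69)²/69 + (19−23)²/23 + (73−69)²/69 + (44−46)²/46
   = 0.6957 + 0.5217 + 0.6957 + 0.2319 + 0.0870
Sum = 2.232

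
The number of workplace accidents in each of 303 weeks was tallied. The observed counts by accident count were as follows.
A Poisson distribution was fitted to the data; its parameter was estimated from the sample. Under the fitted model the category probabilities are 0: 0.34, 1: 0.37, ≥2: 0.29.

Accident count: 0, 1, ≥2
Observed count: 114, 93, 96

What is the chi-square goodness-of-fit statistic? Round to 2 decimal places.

Expected counts E_i = n·p_i: 303×0.34 = 103.02, 303×0.37 = 112.11, 303×0.29 = 87.87.
0: (114 − 103.02)²/103.02 = 120.5604/103.02 = 1.170
1: (93 − 112.11)²/112.11 = 365.1921/112.11 = 3.257
≥2: (96 − 87.87)²/87.87 = 66.0969/87.87 = 0.752
Sum = 5.18

5.18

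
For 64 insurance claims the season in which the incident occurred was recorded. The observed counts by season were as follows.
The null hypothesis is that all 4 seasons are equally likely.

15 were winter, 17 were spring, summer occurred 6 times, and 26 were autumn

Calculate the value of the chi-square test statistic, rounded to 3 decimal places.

Expected count for each of the 4 categories: 64/4 = 16.
cat         O        E   (O−E)²/E
winter     15       16     0.0625
spring     17       16     0.0625
summer      6       16     6.2500
autumn     26       16     6.2500
Sum = 12.625

12.625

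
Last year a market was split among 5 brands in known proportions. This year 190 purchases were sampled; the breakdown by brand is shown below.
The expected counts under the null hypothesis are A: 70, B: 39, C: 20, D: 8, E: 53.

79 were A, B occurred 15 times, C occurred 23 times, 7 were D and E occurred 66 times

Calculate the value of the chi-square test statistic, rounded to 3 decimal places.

19.690

A: (79 − 70)²/70 = 81/70 = 1.1571
B: (15 − 39)²/39 = 576/39 = 14.7692
C: (23 − 20)²/20 = 9/20 = 0.4500
D: (7 − 8)²/8 = 1/8 = 0.1250
E: (66 − 53)²/53 = 169/53 = 3.1887
Sum = 19.690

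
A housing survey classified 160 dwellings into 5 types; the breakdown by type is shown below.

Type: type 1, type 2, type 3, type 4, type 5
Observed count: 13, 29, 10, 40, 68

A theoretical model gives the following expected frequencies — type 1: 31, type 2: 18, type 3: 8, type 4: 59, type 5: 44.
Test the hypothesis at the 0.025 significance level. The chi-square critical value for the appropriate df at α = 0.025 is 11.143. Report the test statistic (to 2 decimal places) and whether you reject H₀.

χ² = (13−31)²/31 + (29−18)²/18 + (10−8)²/8 + (40−59)²/59 + (68−44)²/44
   = 10.452 + 6.722 + 0.500 + 6.119 + 13.091
Sum = 36.88
df = 4. Since 36.88 > 11.143, we reject H₀.

36.88; reject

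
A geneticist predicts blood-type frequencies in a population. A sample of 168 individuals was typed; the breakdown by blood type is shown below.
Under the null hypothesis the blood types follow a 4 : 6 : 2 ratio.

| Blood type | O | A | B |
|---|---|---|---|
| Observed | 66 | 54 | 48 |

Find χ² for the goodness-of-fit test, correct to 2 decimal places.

Ratio total = 12. Expected counts: 168×4/12 = 56, 168×6/12 = 84, 168×2/12 = 28.
O: (66 − 56)²/56 = 100/56 = 1.786
A: (54 − 84)²/84 = 900/84 = 10.714
B: (48 − 28)²/28 = 400/28 = 14.286
Sum = 26.79

26.79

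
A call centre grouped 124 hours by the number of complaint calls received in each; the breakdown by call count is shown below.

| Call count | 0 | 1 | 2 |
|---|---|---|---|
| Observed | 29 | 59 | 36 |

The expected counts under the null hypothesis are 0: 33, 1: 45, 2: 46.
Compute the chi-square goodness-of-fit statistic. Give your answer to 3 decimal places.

0: (29 − 33)²/33 = 16/33 = 0.4848
1: (59 − 45)²/45 = 196/45 = 4.3556
2: (36 − 46)²/46 = 100/46 = 2.1739
Sum = 7.014

7.014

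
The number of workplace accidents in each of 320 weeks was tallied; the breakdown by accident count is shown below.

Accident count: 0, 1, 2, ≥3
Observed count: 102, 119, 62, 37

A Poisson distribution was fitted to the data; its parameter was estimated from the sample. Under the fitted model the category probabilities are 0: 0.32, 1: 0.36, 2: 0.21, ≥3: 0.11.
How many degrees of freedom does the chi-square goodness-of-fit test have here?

2

There are k = 4 categories and 1 parameter estimated from the data, so df = 4 − 1 − 1 = 2.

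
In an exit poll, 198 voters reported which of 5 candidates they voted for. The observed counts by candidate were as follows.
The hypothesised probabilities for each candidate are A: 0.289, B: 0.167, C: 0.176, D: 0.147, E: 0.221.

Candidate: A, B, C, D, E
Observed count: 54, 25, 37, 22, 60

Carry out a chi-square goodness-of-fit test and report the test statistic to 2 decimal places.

Expected counts E_i = n·p_i: 198×0.289 = 57.222, 198×0.167 = 33.066, 198×0.176 = 34.848, 198×0.147 = 29.106, 198×0.221 = 43.758.
cat         O        E   (O−E)²/E
A          54   57.222      0.181
B          25   33.066      1.968
C          37   34.848      0.133
D          22   29.106      1.735
E          60   43.758      6.029
Sum = 10.05

10.05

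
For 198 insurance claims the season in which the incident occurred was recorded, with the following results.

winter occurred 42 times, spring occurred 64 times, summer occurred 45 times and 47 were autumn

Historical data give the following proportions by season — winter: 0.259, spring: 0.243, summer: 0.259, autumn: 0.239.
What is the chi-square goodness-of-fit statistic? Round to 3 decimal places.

7.697

Expected counts E_i = n·p_i: 198×0.259 = 51.282, 198×0.243 = 48.114, 198×0.259 = 51.282, 198×0.239 = 47.322.
cat         O        E   (O−E)²/E
winter     42   51.282     1.6800
spring     64   48.114     5.2451
summer     45   51.282     0.7695
autumn     47   47.322     0.0022
Sum = 7.697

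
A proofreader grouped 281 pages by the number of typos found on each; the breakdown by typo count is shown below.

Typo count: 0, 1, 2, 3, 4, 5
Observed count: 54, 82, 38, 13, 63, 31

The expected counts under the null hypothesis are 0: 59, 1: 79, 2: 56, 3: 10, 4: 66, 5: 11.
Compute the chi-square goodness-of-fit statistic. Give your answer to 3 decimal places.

χ² = (54−59)²/59 + (82−79)²/79 + (38−56)²/56 + (13−10)²/10 + (63−66)²/66 + (31−11)²/11
   = 0.4237 + 0.1139 + 5.7857 + 0.9000 + 0.1364 + 36.3636
Sum = 43.723

43.723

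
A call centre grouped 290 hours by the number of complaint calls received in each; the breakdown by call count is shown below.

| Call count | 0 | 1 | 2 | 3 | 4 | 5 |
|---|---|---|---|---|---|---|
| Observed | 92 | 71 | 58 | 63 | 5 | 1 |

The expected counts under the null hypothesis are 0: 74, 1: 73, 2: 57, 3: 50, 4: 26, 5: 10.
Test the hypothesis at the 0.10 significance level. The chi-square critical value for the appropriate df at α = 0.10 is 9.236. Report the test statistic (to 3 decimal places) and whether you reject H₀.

32.892; reject

χ² = (92−74)²/74 + (71−73)²/73 + (58−57)²/57 + (63−50)²/50 + (5−26)²/26 + (1−10)²/10
   = 4.3784 + 0.0548 + 0.0175 + 3.3800 + 16.9615 + 8.1000
Sum = 32.892
df = 5. Since 32.892 > 9.236, we reject H₀.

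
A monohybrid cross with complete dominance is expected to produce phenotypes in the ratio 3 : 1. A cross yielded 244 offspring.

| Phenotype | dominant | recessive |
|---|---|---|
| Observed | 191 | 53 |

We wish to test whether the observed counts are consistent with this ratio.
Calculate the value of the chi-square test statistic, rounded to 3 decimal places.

1.399

Ratio total = 4. Expected counts: 244×3/4 = 183, 244×1/4 = 61.
dominant: (191 − 183)²/183 = 64/183 = 0.3497
recessive: (53 − 61)²/61 = 64/61 = 1.0492
Sum = 1.399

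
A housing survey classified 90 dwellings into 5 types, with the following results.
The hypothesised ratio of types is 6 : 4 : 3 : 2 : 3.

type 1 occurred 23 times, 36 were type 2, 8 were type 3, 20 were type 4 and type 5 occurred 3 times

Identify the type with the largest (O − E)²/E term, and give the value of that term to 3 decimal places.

type 2, 12.800

Ratio total = 18. Expected counts: 90×6/18 = 30, 90×4/18 = 20, 90×3/18 = 15, 90×2/18 = 10, 90×3/18 = 15.
type 1: (23 − 30)²/30 = 49/30 = 1.6333
type 2: (36 − 20)²/20 = 256/20 = 12.8000
type 3: (8 − 15)²/15 = 49/15 = 3.2667
type 4: (20 − 10)²/10 = 100/10 = 10.0000
type 5: (3 − 15)²/15 = 144/15 = 9.6000
The largest term is for type 2: 12.800.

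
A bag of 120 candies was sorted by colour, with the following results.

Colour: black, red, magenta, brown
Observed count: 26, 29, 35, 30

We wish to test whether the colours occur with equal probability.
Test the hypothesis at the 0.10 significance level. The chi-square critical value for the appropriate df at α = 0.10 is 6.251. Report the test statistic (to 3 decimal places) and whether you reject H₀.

1.400; do not reject

Under H₀ each category has probability 1/4, so each expected count is 120/4 = 30.
cat          O        E   (O−E)²/E
black       26       30     0.5333
red         29       30     0.0333
magenta     35       30     0.8333
brown       30       30     0.0000
Sum = 1.400
df = 3. Since 1.400 < 6.251, we do not reject H₀.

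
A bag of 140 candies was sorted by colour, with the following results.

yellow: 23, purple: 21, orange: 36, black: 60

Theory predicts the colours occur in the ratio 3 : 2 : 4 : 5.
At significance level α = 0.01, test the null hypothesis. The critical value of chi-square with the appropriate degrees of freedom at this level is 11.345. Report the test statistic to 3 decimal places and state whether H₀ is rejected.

4.083; do not reject

Ratio total = 14. Expected counts: 140×3/14 = 30, 140×2/14 = 20, 140×4/14 = 40, 140×5/14 = 50.
yellow: (23 − 30)²/30 = 49/30 = 1.6333
purple: (21 − 20)²/20 = 1/20 = 0.0500
orange: (36 − 40)²/40 = 16/40 = 0.4000
black: (60 − 50)²/50 = 100/50 = 2.0000
Sum = 4.083
df = 3. Since 4.083 < 11.345, we do not reject H₀.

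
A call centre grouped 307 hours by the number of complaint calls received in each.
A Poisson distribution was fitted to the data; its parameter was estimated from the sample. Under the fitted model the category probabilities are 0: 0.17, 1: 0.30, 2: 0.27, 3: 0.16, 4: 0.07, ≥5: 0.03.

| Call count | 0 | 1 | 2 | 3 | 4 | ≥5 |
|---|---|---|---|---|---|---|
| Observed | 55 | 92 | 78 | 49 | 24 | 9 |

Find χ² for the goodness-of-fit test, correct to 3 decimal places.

Expected counts E_i = n·p_i: 307×0.17 = 52.19, 307×0.30 = 92.1, 307×0.27 = 82.89, 307×0.16 = 49.12, 307×0.07 = 21.49, 307×0.03 = 9.21.
0: (55 − 52.19)²/52.19 = 7.8961/52.19 = 0.1513
1: (92 − 92.1)²/92.1 = 0.01/92.1 = 0.0001
2: (78 − 82.89)²/82.89 = 23.9121/82.89 = 0.2885
3: (49 − 49.12)²/49.12 = 0.0144/49.12 = 0.0003
4: (24 − 21.49)²/21.49 = 6.3001/21.49 = 0.2932
≥5: (9 − 9.21)²/9.21 = 0.0441/9.21 = 0.0048
Sum = 0.738

0.738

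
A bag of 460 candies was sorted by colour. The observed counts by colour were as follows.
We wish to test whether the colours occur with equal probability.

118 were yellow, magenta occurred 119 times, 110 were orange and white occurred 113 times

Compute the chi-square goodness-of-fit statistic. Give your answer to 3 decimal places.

Expected count for each of the 4 categories: 460/4 = 115.
χ² = (118−115)²/115 + (119−115)²/115 + (110−115)²/115 + (113−115)²/115
   = 0.0783 + 0.1391 + 0.2174 + 0.0348
Sum = 0.470

0.470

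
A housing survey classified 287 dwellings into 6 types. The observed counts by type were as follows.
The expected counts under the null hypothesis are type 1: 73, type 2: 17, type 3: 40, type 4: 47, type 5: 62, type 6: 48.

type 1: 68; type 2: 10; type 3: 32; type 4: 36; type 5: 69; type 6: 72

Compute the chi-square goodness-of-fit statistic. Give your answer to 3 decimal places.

20.190

cat         O        E   (O−E)²/E
type 1     68       73     0.3425
type 2     10       17     2.8824
type 3     32       40     1.6000
type 4     36       47     2.5745
type 5     69       62     0.7903
type 6     72       48    12.0000
Sum = 20.190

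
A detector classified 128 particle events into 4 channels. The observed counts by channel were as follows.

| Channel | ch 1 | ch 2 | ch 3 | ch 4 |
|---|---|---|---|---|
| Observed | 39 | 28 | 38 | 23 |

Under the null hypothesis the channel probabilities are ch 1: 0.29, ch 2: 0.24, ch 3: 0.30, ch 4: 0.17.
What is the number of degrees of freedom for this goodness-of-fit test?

3

There are k = 4 categories and no parameters were estimated from the data, so df = 4 − 1 = 3.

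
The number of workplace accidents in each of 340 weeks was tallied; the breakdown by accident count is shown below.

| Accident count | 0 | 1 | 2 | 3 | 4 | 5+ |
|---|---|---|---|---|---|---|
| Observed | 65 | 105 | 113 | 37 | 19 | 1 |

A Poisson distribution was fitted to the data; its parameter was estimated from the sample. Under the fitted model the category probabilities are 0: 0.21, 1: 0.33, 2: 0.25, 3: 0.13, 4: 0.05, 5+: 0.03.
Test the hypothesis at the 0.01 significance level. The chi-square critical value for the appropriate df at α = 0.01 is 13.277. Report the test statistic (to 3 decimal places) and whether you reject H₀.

Expected counts E_i = n·p_i: 340×0.21 = 71.4, 340×0.33 = 112.2, 340×0.25 = 85, 340×0.13 = 44.2, 340×0.05 = 17, 340×0.03 = 10.2.
0: (65 − 71.4)²/71.4 = 40.96/71.4 = 0.5737
1: (105 − 112.2)²/112.2 = 51.84/112.2 = 0.4620
2: (113 − 85)²/85 = 784/85 = 9.2235
3: (37 − 44.2)²/44.2 = 51.84/44.2 = 1.1729
4: (19 − 17)²/17 = 4/17 = 0.2353
5+: (1 − 10.2)²/10.2 = 84.64/10.2 = 8.2980
Sum = 19.965
df = 4. Since 19.965 > 13.277, we reject H₀.

19.965; reject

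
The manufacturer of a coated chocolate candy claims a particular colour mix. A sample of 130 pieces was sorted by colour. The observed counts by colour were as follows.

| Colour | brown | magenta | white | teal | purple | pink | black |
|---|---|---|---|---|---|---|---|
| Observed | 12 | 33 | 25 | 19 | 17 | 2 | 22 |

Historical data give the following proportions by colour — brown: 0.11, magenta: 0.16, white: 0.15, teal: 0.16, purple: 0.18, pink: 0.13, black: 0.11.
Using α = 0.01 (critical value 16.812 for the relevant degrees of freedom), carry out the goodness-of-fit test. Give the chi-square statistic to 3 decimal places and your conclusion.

28.266; reject

Expected counts E_i = n·p_i: 130×0.11 = 14.3, 130×0.16 = 20.8, 130×0.15 = 19.5, 130×0.16 = 20.8, 130×0.18 = 23.4, 130×0.13 = 16.9, 130×0.11 = 14.3.
cat          O        E   (O−E)²/E
brown       12     14.3     0.3699
magenta     33     20.8     7.1558
white       25     19.5     1.5513
teal        19     20.8     0.1558
purple      17     23.4     1.7504
pink         2     16.9    13.1367
black       22     14.3     4.1462
Sum = 28.266
df = 6. Since 28.266 > 16.812, we reject H₀.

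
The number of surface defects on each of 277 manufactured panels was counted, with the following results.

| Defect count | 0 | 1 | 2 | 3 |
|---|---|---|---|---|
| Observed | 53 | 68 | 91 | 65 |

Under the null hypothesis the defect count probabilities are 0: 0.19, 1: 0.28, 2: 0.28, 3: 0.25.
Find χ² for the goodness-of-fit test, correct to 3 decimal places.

Expected counts E_i = n·p_i: 277×0.19 = 52.63, 277×0.28 = 77.56, 277×0.28 = 77.56, 277×0.25 = 69.25.
χ² = (53−52.63)²/52.63 + (68−77.56)²/77.56 + (91−77.56)²/77.56 + (65−69.25)²/69.25
   = 0.0026 + 1.1784 + 2.3290 + 0.2608
Sum = 3.771

3.771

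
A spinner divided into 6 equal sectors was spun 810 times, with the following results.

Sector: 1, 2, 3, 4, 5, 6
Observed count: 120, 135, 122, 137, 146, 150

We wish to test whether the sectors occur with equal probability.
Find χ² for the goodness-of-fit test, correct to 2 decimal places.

5.51

Expected count for each of the 6 categories: 810/6 = 135.
χ² = (120−135)²/135 + (135−135)²/135 + (122−135)²/135 + (137−135)²/135 + (146−135)²/135 + (150−135)²/135
   = 1.667 + 0.000 + 1.252 + 0.030 + 0.896 + 1.667
Sum = 5.51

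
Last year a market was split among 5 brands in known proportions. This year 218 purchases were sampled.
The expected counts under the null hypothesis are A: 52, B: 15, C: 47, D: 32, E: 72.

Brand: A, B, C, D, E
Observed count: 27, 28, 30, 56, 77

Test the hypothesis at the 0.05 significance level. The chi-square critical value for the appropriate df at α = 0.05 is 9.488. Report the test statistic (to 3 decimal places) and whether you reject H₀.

47.782; reject

A: (27 − 52)²/52 = 625/52 = 12.0192
B: (28 − 15)²/15 = 169/15 = 11.2667
C: (30 − 47)²/47 = 289/47 = 6.1489
D: (56 − 32)²/32 = 576/32 = 18.0000
E: (77 − 72)²/72 = 25/72 = 0.3472
Sum = 47.782
df = 4. Since 47.782 > 9.488, we reject H₀.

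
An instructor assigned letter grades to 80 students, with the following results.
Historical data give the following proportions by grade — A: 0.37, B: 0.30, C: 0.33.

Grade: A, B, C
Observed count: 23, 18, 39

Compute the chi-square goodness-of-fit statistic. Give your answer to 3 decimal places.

Expected counts E_i = n·p_i: 80×0.37 = 29.6, 80×0.30 = 24, 80×0.33 = 26.4.
cat         O        E   (O−E)²/E
A          23     29.6     1.4716
B          18       24     1.5000
C          39     26.4     6.0136
Sum = 8.985

8.985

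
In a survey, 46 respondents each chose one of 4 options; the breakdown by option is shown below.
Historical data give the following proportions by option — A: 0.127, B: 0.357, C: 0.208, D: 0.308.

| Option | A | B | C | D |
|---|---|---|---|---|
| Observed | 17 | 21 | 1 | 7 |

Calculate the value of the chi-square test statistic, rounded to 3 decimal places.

Expected counts E_i = n·p_i: 46×0.127 = 5.842, 46×0.357 = 16.422, 46×0.208 = 9.568, 46×0.308 = 14.168.
A: (17 − 5.842)²/5.842 = 124.500964/5.842 = 21.3114
B: (21 − 16.422)²/16.422 = 20.958084/16.422 = 1.2762
C: (1 − 9.568)²/9.568 = 73.410624/9.568 = 7.6725
D: (7 − 14.168)²/14.168 = 51.380224/14.168 = 3.6265
Sum = 33.887

33.887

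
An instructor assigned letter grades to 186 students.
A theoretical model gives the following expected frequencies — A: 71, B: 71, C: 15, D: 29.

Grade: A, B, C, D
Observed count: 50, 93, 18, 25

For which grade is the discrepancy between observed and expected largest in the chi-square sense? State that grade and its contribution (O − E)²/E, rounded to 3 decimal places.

B, 6.817

A: (50 − 71)²/71 = 441/71 = 6.2113
B: (93 − 71)²/71 = 484/71 = 6.8169
C: (18 − 15)²/15 = 9/15 = 0.6000
D: (25 − 29)²/29 = 16/29 = 0.5517
The largest term is for B: 6.817.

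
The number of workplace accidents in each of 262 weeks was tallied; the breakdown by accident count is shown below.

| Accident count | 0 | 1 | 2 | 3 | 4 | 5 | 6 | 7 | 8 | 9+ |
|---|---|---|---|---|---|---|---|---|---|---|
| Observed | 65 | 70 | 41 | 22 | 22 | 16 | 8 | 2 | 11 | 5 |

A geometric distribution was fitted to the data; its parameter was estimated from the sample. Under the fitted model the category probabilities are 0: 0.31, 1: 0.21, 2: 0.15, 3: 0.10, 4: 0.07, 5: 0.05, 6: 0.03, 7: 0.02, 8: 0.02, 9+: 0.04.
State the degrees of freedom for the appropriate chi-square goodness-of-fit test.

8

There are k = 10 categories and 1 parameter estimated from the data, so df = 10 − 1 − 1 = 8.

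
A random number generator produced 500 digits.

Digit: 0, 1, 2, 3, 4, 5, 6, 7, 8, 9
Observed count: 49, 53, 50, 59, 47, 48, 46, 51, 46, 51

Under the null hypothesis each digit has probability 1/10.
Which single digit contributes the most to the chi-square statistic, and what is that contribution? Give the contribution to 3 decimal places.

Under H₀ each category has probability 1/10, so each expected count is 500/10 = 50.
cat         O        E   (O−E)²/E
0          49       50     0.0200
1          53       50     0.1800
2          50       50     0.0000
3          59       50     1.6200
4          47       50     0.1800
5          48       50     0.0800
6          46       50     0.3200
7          51       50     0.0200
8          46       50     0.3200
9          51       50     0.0200
The largest term is for 3: 1.620.

3, 1.620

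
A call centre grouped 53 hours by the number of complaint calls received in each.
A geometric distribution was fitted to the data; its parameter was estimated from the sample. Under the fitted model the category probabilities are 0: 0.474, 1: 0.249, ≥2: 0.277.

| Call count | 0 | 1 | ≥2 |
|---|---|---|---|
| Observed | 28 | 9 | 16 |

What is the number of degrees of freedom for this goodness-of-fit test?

1

There are k = 3 categories and 1 parameter estimated from the data, so df = 3 − 1 − 1 = 1.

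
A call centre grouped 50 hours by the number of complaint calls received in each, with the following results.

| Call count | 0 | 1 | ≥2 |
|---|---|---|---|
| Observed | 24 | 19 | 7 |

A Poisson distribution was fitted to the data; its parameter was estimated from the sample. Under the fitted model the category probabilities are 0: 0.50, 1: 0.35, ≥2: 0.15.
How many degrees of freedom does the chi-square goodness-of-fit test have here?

1

There are k = 3 categories and 1 parameter estimated from the data, so df = 3 − 1 − 1 = 1.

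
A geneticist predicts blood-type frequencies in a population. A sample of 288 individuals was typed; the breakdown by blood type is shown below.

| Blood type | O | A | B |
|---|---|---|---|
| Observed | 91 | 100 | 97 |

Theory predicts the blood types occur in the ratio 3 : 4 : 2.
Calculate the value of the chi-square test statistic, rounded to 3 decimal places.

23.401

Ratio total = 9. Expected counts: 288×3/9 = 96, 288×4/9 = 128, 288×2/9 = 64.
χ² = (91−96)²/96 + (100−128)²/128 + (97−64)²/64
   = 0.2604 + 6.1250 + 17.0156
Sum = 23.401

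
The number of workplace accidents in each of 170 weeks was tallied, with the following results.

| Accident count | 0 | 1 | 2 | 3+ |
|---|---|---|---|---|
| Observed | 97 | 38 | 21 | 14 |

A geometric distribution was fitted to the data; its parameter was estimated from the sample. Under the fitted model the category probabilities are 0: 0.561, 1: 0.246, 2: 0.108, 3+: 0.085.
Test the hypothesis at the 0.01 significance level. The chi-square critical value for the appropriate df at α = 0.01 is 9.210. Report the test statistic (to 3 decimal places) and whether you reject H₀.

Expected counts E_i = n·p_i: 170×0.561 = 95.37, 170×0.246 = 41.82, 170×0.108 = 18.36, 170×0.085 = 14.45.
cat         O        E   (O−E)²/E
0          97    95.37     0.0279
1          38    41.82     0.3489
2          21    18.36     0.3796
3+         14    14.45     0.0140
Sum = 0.770
df = 2. Since 0.770 < 9.210, we do not reject H₀.

0.770; do not reject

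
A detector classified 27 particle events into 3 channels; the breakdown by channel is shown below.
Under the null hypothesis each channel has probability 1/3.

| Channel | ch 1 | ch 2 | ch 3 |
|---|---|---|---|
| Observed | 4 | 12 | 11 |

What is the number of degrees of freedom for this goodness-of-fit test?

There are k = 3 categories and no parameters were estimated from the data, so df = 3 − 1 = 2.

2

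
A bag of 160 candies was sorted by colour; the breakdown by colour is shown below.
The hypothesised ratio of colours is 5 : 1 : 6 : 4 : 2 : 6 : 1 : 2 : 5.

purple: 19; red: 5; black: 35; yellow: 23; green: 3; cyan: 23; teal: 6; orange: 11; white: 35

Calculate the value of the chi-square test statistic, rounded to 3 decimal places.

13.557

Ratio total = 32. Expected counts: 160×5/32 = 25, 160×1/32 = 5, 160×6/32 = 30, 160×4/32 = 20, 160×2/32 = 10, 160×6/32 = 30, 160×1/32 = 5, 160×2/32 = 10, 160×5/32 = 25.
purple: (19 − 25)²/25 = 36/25 = 1.4400
red: (5 − 5)²/5 = 0/5 = 0.0000
black: (35 − 30)²/30 = 25/30 = 0.8333
yellow: (23 − 20)²/20 = 9/20 = 0.4500
green: (3 − 10)²/10 = 49/10 = 4.9000
cyan: (23 − 30)²/30 = 49/30 = 1.6333
teal: (6 − 5)²/5 = 1/5 = 0.2000
orange: (11 − 10)²/10 = 1/10 = 0.1000
white: (35 − 25)²/25 = 100/25 = 4.0000
Sum = 13.557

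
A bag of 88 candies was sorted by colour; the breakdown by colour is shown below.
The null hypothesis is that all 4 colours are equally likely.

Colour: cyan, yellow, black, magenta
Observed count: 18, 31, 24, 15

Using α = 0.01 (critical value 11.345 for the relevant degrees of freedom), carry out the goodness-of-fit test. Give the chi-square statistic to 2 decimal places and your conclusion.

Expected count for each of the 4 categories: 88/4 = 22.
χ² = (18−22)²/22 + (31−22)²/22 + (24−22)²/22 + (15−22)²/22
   = 0.727 + 3.682 + 0.182 + 2.227
Sum = 6.82
df = 3. Since 6.82 < 11.345, we do not reject H₀.

6.82; do not reject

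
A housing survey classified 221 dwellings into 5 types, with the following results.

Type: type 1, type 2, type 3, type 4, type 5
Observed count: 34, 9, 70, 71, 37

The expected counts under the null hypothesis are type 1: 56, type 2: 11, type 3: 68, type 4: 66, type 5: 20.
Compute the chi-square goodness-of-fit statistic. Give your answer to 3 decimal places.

23.894

type 1: (34 − 56)²/56 = 484/56 = 8.6429
type 2: (9 − 11)²/11 = 4/11 = 0.3636
type 3: (70 − 68)²/68 = 4/68 = 0.0588
type 4: (71 − 66)²/66 = 25/66 = 0.3788
type 5: (37 − 20)²/20 = 289/20 = 14.4500
Sum = 23.894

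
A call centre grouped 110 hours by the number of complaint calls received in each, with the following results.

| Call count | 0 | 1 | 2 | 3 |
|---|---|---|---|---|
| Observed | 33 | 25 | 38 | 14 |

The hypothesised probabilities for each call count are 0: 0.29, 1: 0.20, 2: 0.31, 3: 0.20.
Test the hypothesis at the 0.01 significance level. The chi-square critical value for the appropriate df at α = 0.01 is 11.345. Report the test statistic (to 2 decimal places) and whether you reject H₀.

Expected counts E_i = n·p_i: 110×0.29 = 31.9, 110×0.20 = 22, 110×0.31 = 34.1, 110×0.20 = 22.
χ² = (33−31.9)²/31.9 + (25−22)²/22 + (38−34.1)²/34.1 + (14−22)²/22
   = 0.038 + 0.409 + 0.446 + 2.909
Sum = 3.80
df = 3. Since 3.80 < 11.345, we do not reject H₀.

3.80; do not reject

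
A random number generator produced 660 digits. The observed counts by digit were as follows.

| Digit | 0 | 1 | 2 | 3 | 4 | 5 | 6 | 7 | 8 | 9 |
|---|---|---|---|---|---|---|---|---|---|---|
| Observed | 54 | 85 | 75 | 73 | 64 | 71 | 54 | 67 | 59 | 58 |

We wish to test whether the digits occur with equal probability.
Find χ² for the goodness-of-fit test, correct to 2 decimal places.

13.97

Under H₀ each category has probability 1/10, so each expected count is 660/10 = 66.
cat         O        E   (O−E)²/E
0          54       66      2.182
1          85       66      5.470
2          75       66      1.227
3          73       66      0.742
4          64       66      0.061
5          71       66      0.379
6          54       66      2.182
7          67       66      0.015
8          59       66      0.742
9          58       66      0.970
Sum = 13.97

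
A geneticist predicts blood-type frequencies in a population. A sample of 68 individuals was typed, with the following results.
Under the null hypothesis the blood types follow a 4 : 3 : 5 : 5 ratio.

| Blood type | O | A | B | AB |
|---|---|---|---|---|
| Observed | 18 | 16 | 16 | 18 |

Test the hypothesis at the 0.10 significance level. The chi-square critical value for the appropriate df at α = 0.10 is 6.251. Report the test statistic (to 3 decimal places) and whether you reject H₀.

Ratio total = 17. Expected counts: 68×4/17 = 16, 68×3/17 = 12, 68×5/17 = 20, 68×5/17 = 20.
cat         O        E   (O−E)²/E
O          18       16     0.2500
A          16       12     1.3333
B          16       20     0.8000
AB         18       20     0.2000
Sum = 2.583
df = 3. Since 2.583 < 6.251, we do not reject H₀.

2.583; do not reject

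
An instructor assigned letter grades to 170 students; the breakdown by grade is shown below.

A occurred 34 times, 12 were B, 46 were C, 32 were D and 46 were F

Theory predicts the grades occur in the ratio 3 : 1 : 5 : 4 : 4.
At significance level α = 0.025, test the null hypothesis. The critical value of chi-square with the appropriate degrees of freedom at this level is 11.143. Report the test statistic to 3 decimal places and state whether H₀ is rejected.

Ratio total = 17. Expected counts: 170×3/17 = 30, 170×1/17 = 10, 170×5/17 = 50, 170×4/17 = 40, 170×4/17 = 40.
χ² = (34−30)²/30 + (12−10)²/10 + (46−50)²/50 + (32−40)²/40 + (46−40)²/40
   = 0.5333 + 0.4000 + 0.3200 + 1.6000 + 0.9000
Sum = 3.753
df = 4. Since 3.753 < 11.143, we do not reject H₀.

3.753; do not reject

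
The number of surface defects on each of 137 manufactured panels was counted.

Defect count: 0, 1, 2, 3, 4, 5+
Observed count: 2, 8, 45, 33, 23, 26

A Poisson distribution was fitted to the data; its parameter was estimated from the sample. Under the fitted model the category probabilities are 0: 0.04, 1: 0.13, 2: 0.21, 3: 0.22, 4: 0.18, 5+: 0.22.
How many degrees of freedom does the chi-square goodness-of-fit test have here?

4

There are k = 6 categories and 1 parameter estimated from the data, so df = 6 − 1 − 1 = 4.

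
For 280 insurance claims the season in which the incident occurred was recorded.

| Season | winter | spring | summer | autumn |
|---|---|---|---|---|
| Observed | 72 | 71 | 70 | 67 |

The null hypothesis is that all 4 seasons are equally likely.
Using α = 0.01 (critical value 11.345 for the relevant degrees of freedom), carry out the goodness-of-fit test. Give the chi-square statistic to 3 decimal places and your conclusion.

Under H₀ each category has probability 1/4, so each expected count is 280/4 = 70.
χ² = (72−70)²/70 + (71−70)²/70 + (70−70)²/70 + (67−70)²/70
   = 0.0571 + 0.0143 + 0.0000 + 0.1286
Sum = 0.200
df = 3. Since 0.200 < 11.345, we do not reject H₀.

0.200; do not reject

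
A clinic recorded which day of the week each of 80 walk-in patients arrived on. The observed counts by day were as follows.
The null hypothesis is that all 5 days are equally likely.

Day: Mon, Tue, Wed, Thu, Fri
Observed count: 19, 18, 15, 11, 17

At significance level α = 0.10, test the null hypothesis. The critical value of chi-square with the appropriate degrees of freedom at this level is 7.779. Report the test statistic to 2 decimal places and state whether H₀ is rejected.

Under H₀ each category has probability 1/5, so each expected count is 80/5 = 16.
χ² = (19−16)²/16 + (18−16)²/16 + (15−16)²/16 + (11−16)²/16 + (17−16)²/16
   = 0.563 + 0.250 + 0.063 + 1.563 + 0.063
Sum = 2.50
df = 4. Since 2.50 < 7.779, we do not reject H₀.

2.50; do not reject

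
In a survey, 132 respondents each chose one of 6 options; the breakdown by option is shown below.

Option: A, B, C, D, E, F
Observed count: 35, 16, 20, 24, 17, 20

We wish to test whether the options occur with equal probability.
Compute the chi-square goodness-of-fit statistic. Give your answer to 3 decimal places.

Under H₀ each category has probability 1/6, so each expected count is 132/6 = 22.
χ² = (35−22)²/22 + (16−22)²/22 + (20−22)²/22 + (24−22)²/22 + (17−22)²/22 + (20−22)²/22
   = 7.6818 + 1.6364 + 0.1818 + 0.1818 + 1.1364 + 0.1818
Sum = 11.000

11.000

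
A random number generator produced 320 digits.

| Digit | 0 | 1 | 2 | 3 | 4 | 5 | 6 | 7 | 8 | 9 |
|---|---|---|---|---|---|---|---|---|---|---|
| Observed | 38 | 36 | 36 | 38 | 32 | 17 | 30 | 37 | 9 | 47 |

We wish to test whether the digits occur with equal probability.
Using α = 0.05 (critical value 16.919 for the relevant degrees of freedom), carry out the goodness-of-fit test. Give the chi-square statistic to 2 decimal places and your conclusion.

34.75; reject

Expected count for each of the 10 categories: 320/10 = 32.
χ² = (38−32)²/32 + (36−32)²/32 + (36−32)²/32 + (38−32)²/32 + (32−32)²/32 + (17−32)²/32 + (30−32)²/32 + (37−32)²/32 + (9−32)²/32 + (47−32)²/32
   = 1.125 + 0.500 + 0.500 + 1.125 + 0.000 + 7.031 + 0.125 + 0.781 + 16.531 + 7.031
Sum = 34.75
df = 9. Since 34.75 > 16.919, we reject H₀.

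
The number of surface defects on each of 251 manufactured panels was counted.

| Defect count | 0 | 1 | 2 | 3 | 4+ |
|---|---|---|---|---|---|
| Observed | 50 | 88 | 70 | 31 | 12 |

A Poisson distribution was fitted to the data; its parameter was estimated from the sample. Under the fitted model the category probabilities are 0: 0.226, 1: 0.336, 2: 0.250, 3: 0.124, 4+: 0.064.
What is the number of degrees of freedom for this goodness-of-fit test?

There are k = 5 categories and 1 parameter estimated from the data, so df = 5 − 1 − 1 = 3.

3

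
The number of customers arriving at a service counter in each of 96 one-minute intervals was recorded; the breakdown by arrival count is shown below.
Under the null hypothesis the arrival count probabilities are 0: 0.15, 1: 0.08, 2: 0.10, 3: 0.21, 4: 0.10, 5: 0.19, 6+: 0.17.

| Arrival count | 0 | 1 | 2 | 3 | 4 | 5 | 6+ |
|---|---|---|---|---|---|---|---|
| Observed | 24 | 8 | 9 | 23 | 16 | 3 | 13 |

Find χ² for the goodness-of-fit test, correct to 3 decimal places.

24.526

Expected counts E_i = n·p_i: 96×0.15 = 14.4, 96×0.08 = 7.68, 96×0.10 = 9.6, 96×0.21 = 20.16, 96×0.10 = 9.6, 96×0.19 = 18.24, 96×0.17 = 16.32.
χ² = (24−14.4)²/14.4 + (8−7.68)²/7.68 + (9−9.6)²/9.6 + (23−20.16)²/20.16 + (16−9.6)²/9.6 + (3−18.24)²/18.24 + (13−16.32)²/16.32
   = 6.4000 + 0.0133 + 0.0375 + 0.4001 + 4.2667 + 12.7334 + 0.6754
Sum = 24.526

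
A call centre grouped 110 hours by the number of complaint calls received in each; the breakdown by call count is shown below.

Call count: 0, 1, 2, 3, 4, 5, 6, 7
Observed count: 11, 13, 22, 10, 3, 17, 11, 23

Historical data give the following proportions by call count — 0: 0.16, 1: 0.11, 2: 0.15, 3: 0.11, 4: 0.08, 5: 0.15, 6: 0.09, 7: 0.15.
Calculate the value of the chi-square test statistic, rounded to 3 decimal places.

Expected counts E_i = n·p_i: 110×0.16 = 17.6, 110×0.11 = 12.1, 110×0.15 = 16.5, 110×0.11 = 12.1, 110×0.08 = 8.8, 110×0.15 = 16.5, 110×0.09 = 9.9, 110×0.15 = 16.5.
0: (11 − 17.6)²/17.6 = 43.56/17.6 = 2.4750
1: (13 − 12.1)²/12.1 = 0.81/12.1 = 0.0669
2: (22 − 16.5)²/16.5 = 30.25/16.5 = 1.8333
3: (10 − 12.1)²/12.1 = 4.41/12.1 = 0.3645
4: (3 − 8.8)²/8.8 = 33.64/8.8 = 3.8227
5: (17 − 16.5)²/16.5 = 0.25/16.5 = 0.0152
6: (11 − 9.9)²/9.9 = 1.21/9.9 = 0.1222
7: (23 − 16.5)²/16.5 = 42.25/16.5 = 2.5606
Sum = 11.260

11.260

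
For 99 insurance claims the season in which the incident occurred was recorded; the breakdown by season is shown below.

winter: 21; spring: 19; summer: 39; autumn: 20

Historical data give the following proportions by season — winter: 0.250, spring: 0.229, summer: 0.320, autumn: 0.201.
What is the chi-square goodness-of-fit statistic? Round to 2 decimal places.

Expected counts E_i = n·p_i: 99×0.250 = 24.75, 99×0.229 = 22.671, 99×0.320 = 31.68, 99×0.201 = 19.899.
winter: (21 − 24.75)²/24.75 = 14.0625/24.75 = 0.568
spring: (19 − 22.671)²/22.671 = 13.476241/22.671 = 0.594
summer: (39 − 31.68)²/31.68 = 53.5824/31.68 = 1.691
autumn: (20 − 19.899)²/19.899 = 0.010201/19.899 = 0.001
Sum = 2.85

2.85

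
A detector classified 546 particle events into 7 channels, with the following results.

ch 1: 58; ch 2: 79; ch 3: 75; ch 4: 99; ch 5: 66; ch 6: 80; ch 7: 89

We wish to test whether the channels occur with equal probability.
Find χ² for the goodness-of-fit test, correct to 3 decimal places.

Under H₀ each category has probability 1/7, so each expected count is 546/7 = 78.
cat         O        E   (O−E)²/E
ch 1       58       78     5.1282
ch 2       79       78     0.0128
ch 3       75       78     0.1154
ch 4       99       78     5.6538
ch 5       66       78     1.8462
ch 6       80       78     0.0513
ch 7       89       78     1.5513
Sum = 14.359

14.359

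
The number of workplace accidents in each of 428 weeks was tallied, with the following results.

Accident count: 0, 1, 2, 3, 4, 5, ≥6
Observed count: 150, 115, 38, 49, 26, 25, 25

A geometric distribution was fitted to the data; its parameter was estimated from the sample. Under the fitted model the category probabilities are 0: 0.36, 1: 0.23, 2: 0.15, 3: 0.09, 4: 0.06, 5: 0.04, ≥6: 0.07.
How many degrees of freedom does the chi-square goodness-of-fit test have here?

There are k = 7 categories and 1 parameter estimated from the data, so df = 7 − 1 − 1 = 5.

5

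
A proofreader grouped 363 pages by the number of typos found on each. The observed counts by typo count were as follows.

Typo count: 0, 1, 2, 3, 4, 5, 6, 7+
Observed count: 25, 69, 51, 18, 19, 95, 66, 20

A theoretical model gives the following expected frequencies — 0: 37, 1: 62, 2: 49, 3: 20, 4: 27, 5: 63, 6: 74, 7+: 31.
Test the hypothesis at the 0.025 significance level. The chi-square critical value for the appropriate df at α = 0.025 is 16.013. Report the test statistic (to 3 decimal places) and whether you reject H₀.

28.356; reject

cat         O        E   (O−E)²/E
0          25       37     3.8919
1          69       62     0.7903
2          51       49     0.0816
3          18       20     0.2000
4          19       27     2.3704
5          95       63    16.2540
6          66       74     0.8649
7+         20       31     3.9032
Sum = 28.356
df = 7. Since 28.356 > 16.013, we reject H₀.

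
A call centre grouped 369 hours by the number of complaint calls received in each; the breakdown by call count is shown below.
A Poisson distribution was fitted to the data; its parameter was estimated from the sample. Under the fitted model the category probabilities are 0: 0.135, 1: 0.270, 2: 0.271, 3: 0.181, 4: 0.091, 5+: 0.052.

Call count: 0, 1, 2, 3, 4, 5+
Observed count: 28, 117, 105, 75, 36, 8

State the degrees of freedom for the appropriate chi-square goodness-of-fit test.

4

There are k = 6 categories and 1 parameter estimated from the data, so df = 6 − 1 − 1 = 4.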